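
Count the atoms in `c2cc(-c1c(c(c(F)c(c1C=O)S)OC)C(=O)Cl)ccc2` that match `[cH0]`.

7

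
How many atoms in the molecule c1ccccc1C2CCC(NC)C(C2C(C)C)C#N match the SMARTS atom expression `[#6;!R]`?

The query [#6;!R] means: carbon not in any ring.
Check the 19 heavy atoms by environment: 6× C (in 6-ring) → no; 5× C (acyclic) → match; 2× N (acyclic) → no; 6× c (aromatic, in 6-ring) → no.
That gives 5 matching atoms.

5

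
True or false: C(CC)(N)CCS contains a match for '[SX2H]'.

True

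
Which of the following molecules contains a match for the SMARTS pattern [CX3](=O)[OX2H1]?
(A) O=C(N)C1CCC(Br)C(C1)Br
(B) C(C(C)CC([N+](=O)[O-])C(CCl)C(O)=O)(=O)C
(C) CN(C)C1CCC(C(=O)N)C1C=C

B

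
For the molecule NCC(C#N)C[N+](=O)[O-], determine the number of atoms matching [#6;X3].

The query [#6;X3] means: any carbon (aromatic or not) with three total connections.
Check the 9 heavy atoms by environment: 3× C (X4) → no; 1× N (X3) → no; 1× N (charge +1, X3) → no; 1× O (charge -1, X1) → no; 1× O (X1) → no; 1× C (X2) → no; 1× N (X1) → no.
No environment satisfies the query, so 0 matching atoms.

0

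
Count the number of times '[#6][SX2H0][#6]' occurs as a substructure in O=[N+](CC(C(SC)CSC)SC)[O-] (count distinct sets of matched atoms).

3

[#6][SX2H0][#6] is the SMARTS for a thioether: an aliphatic sulfur bridging two carbons with no H on the sulfur.
The molecule carries 3 separate instances of a methylthio ether (-SCH3) meeting every constraint; each maps to a distinct set of atoms, giving 3 matches.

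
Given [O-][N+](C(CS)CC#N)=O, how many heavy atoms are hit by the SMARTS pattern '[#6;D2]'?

3

The query [#6;D2] means: any carbon bonded to exactly two heavy atoms.
Check the 9 heavy atoms by environment: 3× C (D2) → match; 1× C (D3) → no; 1× N (D1) → no; 1× N (charge +1, D3) → no; 1× O (charge -1, D1) → no; 1× O (D1) → no; 1× S (D1) → no.
That gives 3 matching atoms.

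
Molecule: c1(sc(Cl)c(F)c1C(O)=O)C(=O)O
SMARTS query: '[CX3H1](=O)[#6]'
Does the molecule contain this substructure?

No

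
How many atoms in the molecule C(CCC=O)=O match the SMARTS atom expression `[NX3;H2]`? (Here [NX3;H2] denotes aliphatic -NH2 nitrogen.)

The query [NX3;H2] means: aliphatic N with 3 total connections, two of them H — an -NH2 nitrogen (amine or amide).
Check the 6 heavy atoms by environment: 2× C (H2, X4) → no; 2× C (H1, X3) → no; 2× O (H0, X1) → no.
No environment satisfies the query, so 0 matching atoms.

0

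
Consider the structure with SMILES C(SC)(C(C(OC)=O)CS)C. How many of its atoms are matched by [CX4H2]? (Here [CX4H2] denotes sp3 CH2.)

1

Check the 11 heavy atoms by environment: 3× C (H3, X4) → no; 2× C (H1, X4) → no; 1× C (H2, X4) → match; 1× C (H0, X3) → no; 1× O (H0, X1) → no; 1× O (H0, X2) → no; 1× S (H1, X2) → no; 1× S (H0, X2) → no.
That gives 1 matching atom.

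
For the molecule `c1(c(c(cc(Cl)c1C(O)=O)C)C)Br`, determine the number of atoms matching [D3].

6

The query [D3] means: atom with exactly three heavy-atom neighbours.
Check the 13 heavy atoms by environment: 1× c (aromatic, D2) → no; 5× c (aromatic, D3) → match; 1× Cl (D1) → no; 1× C (D3) → match; 2× O (D1) → no; 2× C (D1) → no; 1× Br (D1) → no.
Summing the matching environments: 5 + 1 = 6 matching atoms.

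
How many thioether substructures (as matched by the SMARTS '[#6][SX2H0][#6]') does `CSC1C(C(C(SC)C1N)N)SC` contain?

[#6][SX2H0][#6] is the SMARTS for a thioether: an aliphatic sulfur bridging two carbons with no H on the sulfur.
The molecule carries 3 separate instances of a methylthio ether (-SCH3) meeting every constraint; each maps to a distinct set of atoms, giving 3 matches.

3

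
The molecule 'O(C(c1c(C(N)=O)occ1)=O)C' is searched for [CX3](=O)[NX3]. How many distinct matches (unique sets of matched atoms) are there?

[CX3](=O)[NX3] is the SMARTS for an amide: a carbonyl carbon bonded to a trivalent nitrogen.
Exactly one fragment in the molecule meets all constraints, giving 1 match.

1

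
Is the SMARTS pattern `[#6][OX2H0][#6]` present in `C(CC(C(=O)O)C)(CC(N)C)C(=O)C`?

No

The pattern [#6][OX2H0][#6] describes an aliphatic oxygen bridging two carbons with no H on the oxygen — an ether.
The closest candidate here is a carboxylic acid group (-C(=O)OH), but the -OH oxygen has H1; the =O is OX1, not OX2. No other fragment satisfies the full query, so there is no match.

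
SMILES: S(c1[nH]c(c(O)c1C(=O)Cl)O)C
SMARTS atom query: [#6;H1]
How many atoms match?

0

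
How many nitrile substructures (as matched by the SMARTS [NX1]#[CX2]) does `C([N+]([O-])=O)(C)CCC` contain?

0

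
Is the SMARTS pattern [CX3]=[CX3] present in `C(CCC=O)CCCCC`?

No

The pattern [CX3]=[CX3] describes a non-aromatic C=C double bond between two sp2 carbons — an alkene.
The closest candidate here is an ethyl group (-CH2CH3), but its C-C bond is a single bond between CX4 carbons, not CX3=CX3. No other fragment satisfies the full query, so there is no match.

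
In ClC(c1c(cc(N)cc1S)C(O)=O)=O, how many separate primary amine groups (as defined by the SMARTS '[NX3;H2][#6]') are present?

[NX3;H2][#6] is the SMARTS for a primary amine: a trivalent nitrogen with two H attached to carbon.
Exactly one fragment in the molecule meets all constraints, giving 1 match.

1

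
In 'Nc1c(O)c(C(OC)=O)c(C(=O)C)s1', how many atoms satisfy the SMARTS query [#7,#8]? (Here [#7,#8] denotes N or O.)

The query [#7,#8] means: nitrogen or oxygen (comma = OR).
Check the 14 heavy atoms by environment: 1× s (aromatic) → no; 4× c (aromatic) → no; 4× C → no; 4× O → match; 1× N → match.
Summing the matching environments: 4 + 1 = 5 matching atoms.

5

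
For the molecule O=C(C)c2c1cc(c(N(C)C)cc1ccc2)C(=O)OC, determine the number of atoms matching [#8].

The query [#8] means: #8 matches any oxygen atom.
Check the 20 heavy atoms by environment: 10× c (aromatic) → no; 1× N → no; 6× C → no; 3× O → match.
That gives 3 matching atoms.

3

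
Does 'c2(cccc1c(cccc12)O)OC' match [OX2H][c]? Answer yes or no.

Yes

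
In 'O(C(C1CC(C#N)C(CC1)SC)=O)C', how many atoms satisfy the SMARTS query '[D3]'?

4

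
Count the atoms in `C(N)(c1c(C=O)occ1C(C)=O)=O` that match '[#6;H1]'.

2

The query [#6;H1] means: any carbon bearing exactly one hydrogen.
Check the 13 heavy atoms by environment: 1× o (aromatic, H0) → no; 3× c (aromatic, H0) → no; 1× c (aromatic, H1) → match; 1× C (H1) → match; 3× O (H0) → no; 2× C (H0) → no; 1× N (H2) → no; 1× C (H3) → no.
Summing the matching environments: 1 + 1 = 2 matching atoms.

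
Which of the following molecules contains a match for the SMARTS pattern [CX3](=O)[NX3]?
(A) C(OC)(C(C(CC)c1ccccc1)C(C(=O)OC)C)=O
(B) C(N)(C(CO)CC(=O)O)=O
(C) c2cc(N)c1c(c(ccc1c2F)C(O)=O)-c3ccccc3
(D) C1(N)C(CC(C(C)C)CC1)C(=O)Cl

B

[CX3](=O)[NX3] describes a carbonyl carbon bonded to a trivalent nitrogen (an amide).
(A) has a methyl-ester group (-C(=O)OCH3) but the carbonyl is bonded to O, not to an NX3 nitrogen.
(B) contains a primary amide (-C(=O)NH2), which satisfies every atom and bond constraint.
(C) has a carboxylic acid group (-C(=O)OH) but the carbonyl is bonded to O, not to an NX3 nitrogen.
(D) has a primary amino group (-NH2) but the -NH2 is not attached to a carbonyl carbon.
So the answer is (B).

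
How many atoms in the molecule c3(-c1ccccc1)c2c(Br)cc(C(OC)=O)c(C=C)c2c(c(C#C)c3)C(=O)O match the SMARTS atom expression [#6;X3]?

20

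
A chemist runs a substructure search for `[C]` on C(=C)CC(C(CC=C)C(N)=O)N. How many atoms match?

9

The query [C] means: uppercase C matches aliphatic (non-aromatic) carbon only.
Check the 12 heavy atoms by environment: 9× C → match; 1× O → no; 2× N → no.
That gives 9 matching atoms.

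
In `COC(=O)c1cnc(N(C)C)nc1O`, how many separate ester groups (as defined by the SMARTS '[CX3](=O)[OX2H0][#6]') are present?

1

[CX3](=O)[OX2H0][#6] is the SMARTS for an ester: a carbonyl carbon bonded to an oxygen that is itself bonded to carbon (no H on that O).
Exactly one fragment in the molecule meets all constraints, giving 1 match.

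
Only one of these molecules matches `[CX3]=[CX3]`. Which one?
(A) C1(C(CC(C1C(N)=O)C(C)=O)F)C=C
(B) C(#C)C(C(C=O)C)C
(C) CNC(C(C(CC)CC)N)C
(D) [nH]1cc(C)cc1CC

A

[CX3]=[CX3] describes a non-aromatic C=C double bond between two sp2 carbons (an alkene).
(A) contains a vinyl group (-CH=CH2), which satisfies every atom and bond constraint.
(B) has an ethynyl group (-C#CH) but the C-C bond is a triple bond, not a double bond.
(C) has an ethyl group (-CH2CH3) but its C-C bond is a single bond between CX4 carbons, not CX3=CX3.
(D) has an ethyl group (-CH2CH3) but its C-C bond is a single bond between CX4 carbons, not CX3=CX3.
So the answer is (A).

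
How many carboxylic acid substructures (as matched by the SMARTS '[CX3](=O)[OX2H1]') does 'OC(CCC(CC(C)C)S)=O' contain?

[CX3](=O)[OX2H1] is the SMARTS for a carboxylic acid: an sp2 carbon double-bonded to O and single-bonded to an -OH oxygen.
Exactly one fragment in the molecule meets all constraints, giving 1 match.

1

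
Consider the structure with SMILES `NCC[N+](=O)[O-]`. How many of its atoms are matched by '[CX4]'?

The query [CX4] means: C with X4: aliphatic carbon with exactly 4 total connections (bonds + H).
Check the 6 heavy atoms by environment: 2× C (X4) → match; 1× N (X3) → no; 1× N (charge +1, X3) → no; 1× O (charge -1, X1) → no; 1× O (X1) → no.
That gives 2 matching atoms.

2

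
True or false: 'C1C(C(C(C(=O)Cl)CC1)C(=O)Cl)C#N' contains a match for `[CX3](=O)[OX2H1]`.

False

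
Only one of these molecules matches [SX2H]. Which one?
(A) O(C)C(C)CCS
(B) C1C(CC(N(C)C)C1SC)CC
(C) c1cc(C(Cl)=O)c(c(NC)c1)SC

A

[SX2H] describes an aliphatic sulfur with two connections, one being H (a thiol).
(A) contains a thiol (-SH), which satisfies every atom and bond constraint.
(B) has a methylthio ether (-SCH3) but the sulfur has H0 (bonded to two carbons), not H1.
(C) has a methylthio ether (-SCH3) but the sulfur has H0 (bonded to two carbons), not H1.
So the answer is (A).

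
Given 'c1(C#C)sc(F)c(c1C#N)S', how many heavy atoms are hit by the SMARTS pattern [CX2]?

3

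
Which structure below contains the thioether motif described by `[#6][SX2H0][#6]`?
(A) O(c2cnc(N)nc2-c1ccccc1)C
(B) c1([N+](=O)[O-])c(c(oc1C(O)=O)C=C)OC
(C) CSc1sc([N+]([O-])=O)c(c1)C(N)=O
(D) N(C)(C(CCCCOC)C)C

[#6][SX2H0][#6] describes an aliphatic sulfur bridging two carbons with no H on the sulfur (a thioether).
(A) has a methoxy ether (-OCH3) but the bridging atom is O, not S.
(B) has a methoxy ether (-OCH3) but the bridging atom is O, not S.
(C) contains a methylthio ether (-SCH3), which satisfies every atom and bond constraint.
(D) has a methoxy ether (-OCH3) but the bridging atom is O, not S.
So the answer is (C).

C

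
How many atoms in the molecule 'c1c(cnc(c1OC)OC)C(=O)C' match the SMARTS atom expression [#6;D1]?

The query [#6;D1] means: carbon bonded to exactly one heavy atom.
Check the 13 heavy atoms by environment: 1× n (aromatic, D2) → no; 2× c (aromatic, D2) → no; 3× c (aromatic, D3) → no; 2× O (D2) → no; 3× C (D1) → match; 1× C (D3) → no; 1× O (D1) → no.
That gives 3 matching atoms.

3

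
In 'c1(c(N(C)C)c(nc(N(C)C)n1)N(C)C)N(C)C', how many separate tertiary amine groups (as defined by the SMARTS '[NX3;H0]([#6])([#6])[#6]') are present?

[NX3;H0]([#6])([#6])[#6] is the SMARTS for a tertiary amine: a trivalent nitrogen with no H, bonded to three carbons.
The molecule carries 4 separate instances of a dimethylamino group (-N(CH3)2) meeting every constraint; each maps to a distinct set of atoms, giving 4 matches.

4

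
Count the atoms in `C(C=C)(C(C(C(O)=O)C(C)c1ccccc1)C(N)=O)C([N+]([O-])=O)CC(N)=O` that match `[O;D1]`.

6

The query [O;D1] means: aliphatic oxygen bonded to exactly one heavy atom.
Check the 27 heavy atoms by environment: 2× C (D2) → no; 8× C (D3) → no; 2× C (D1) → no; 1× c (aromatic, D3) → no; 5× c (aromatic, D2) → no; 5× O (D1) → match; 2× N (D1) → no; 1× N (charge +1, D3) → no; 1× O (charge -1, D1) → match.
Summing the matching environments: 5 + 1 = 6 matching atoms.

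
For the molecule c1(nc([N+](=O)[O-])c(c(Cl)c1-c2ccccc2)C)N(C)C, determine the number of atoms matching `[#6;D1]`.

3

The query [#6;D1] means: carbon bonded to exactly one heavy atom.
Check the 20 heavy atoms by environment: 1× n (aromatic, D2) → no; 6× c (aromatic, D3) → no; 1× Cl (D1) → no; 1× N (D3) → no; 3× C (D1) → match; 1× N (charge +1, D3) → no; 1× O (charge -1, D1) → no; 1× O (D1) → no; 5× c (aromatic, D2) → no.
That gives 3 matching atoms.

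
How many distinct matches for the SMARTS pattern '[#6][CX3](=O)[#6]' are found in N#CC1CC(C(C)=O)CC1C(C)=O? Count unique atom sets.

2

[#6][CX3](=O)[#6] is the SMARTS for a ketone: a carbonyl carbon (no H) flanked by two carbons.
The molecule carries 2 separate instances of an acetyl/ketone group (-C(=O)CH3) meeting every constraint; each maps to a distinct set of atoms, giving 2 matches.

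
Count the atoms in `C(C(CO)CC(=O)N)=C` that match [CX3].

3

Check the 9 heavy atoms by environment: 3× C (X4) → no; 3× C (X3) → match; 1× O (X2) → no; 1× O (X1) → no; 1× N (X3) → no.
That gives 3 matching atoms.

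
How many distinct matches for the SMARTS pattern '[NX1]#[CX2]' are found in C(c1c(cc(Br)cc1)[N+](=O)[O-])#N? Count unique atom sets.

1

[NX1]#[CX2] is the SMARTS for a nitrile: a nitrogen triple-bonded to a two-connected carbon.
Exactly one fragment in the molecule meets all constraints, giving 1 match.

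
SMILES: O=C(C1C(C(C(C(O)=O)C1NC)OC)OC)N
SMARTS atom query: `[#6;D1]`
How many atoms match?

3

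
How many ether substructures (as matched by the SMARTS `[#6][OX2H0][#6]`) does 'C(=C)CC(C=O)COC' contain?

1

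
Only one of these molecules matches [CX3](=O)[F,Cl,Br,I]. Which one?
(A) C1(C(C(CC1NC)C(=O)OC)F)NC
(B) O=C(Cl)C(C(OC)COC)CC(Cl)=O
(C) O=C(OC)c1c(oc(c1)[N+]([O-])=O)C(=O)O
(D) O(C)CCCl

[CX3](=O)[F,Cl,Br,I] describes a carbonyl carbon bonded to a halogen (an acyl halide).
(A) has a methyl-ester group (-C(=O)OCH3) but the carbonyl is bonded to -O-C, not to a halogen.
(B) contains an acyl chloride (-C(=O)Cl), which satisfies every atom and bond constraint.
(C) has a carboxylic acid group (-C(=O)OH) but the carbonyl is bonded to -OH, not to a halogen.
(D) has a chloro substituent but the Cl is not on a carbonyl carbon.
So the answer is (B).

B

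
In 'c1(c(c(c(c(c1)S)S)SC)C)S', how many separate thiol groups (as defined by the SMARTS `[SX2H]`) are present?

[SX2H] is the SMARTS for a thiol: an aliphatic sulfur with two connections, one being H.
The molecule carries 3 separate instances of a thiol (-SH) meeting every constraint; each maps to a distinct set of atoms, giving 3 matches.

3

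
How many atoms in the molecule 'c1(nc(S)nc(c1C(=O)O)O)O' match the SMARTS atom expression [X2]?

6

The query [X2] means: any atom with exactly two total connections (bonds + H).
Check the 12 heavy atoms by environment: 2× n (aromatic, X2) → match; 4× c (aromatic, X3) → no; 1× C (X3) → no; 1× O (X1) → no; 3× O (X2) → match; 1× S (X2) → match.
Summing the matching environments: 2 + 3 + 1 = 6 matching atoms.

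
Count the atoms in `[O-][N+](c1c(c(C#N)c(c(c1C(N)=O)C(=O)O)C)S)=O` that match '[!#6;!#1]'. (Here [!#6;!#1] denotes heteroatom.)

Check the 19 heavy atoms by environment: 6× c (aromatic) → no; 4× C → no; 4× O → match; 2× N → match; 1× N (charge +1) → match; 1× O (charge -1) → match; 1× S → match.
Summing the matching environments: 4 + 2 + 1 + 1 + 1 = 9 matching atoms.

9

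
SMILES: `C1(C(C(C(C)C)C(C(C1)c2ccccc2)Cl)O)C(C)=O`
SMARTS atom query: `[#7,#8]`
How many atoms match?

Check the 20 heavy atoms by environment: 11× C → no; 2× O → match; 1× Cl → no; 6× c (aromatic) → no.
That gives 2 matching atoms.

2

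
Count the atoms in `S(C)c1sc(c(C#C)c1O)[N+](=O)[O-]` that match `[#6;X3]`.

4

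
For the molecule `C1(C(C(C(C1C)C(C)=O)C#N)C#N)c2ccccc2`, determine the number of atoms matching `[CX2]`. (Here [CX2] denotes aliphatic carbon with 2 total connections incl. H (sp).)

2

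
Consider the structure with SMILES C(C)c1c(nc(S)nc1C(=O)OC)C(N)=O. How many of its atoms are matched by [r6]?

The query [r6] means: r6 matches atoms in a six-membered ring.
Check the 16 heavy atoms by environment: 2× n (aromatic, in 6-ring) → match; 4× c (aromatic, in 6-ring) → match; 1× S (acyclic) → no; 5× C (acyclic) → no; 3× O (acyclic) → no; 1× N (acyclic) → no.
Summing the matching environments: 2 + 4 = 6 matching atoms.

6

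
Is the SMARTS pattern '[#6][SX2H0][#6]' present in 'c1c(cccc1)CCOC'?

No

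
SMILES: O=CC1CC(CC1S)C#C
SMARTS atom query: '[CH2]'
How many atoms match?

2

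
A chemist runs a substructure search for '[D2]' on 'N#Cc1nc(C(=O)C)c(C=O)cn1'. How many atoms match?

Check the 13 heavy atoms by environment: 2× n (aromatic, D2) → match; 3× c (aromatic, D3) → no; 1× c (aromatic, D2) → match; 1× C (D3) → no; 2× O (D1) → no; 1× C (D1) → no; 2× C (D2) → match; 1× N (D1) → no.
Summing the matching environments: 2 + 1 + 2 = 5 matching atoms.

5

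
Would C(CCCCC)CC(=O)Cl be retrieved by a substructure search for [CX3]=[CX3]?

No

The pattern [CX3]=[CX3] describes a non-aromatic C=C double bond between two sp2 carbons — an alkene.
The closest candidate here is an ethyl group (-CH2CH3), but its C-C bond is a single bond between CX4 carbons, not CX3=CX3. No other fragment satisfies the full query, so there is no match.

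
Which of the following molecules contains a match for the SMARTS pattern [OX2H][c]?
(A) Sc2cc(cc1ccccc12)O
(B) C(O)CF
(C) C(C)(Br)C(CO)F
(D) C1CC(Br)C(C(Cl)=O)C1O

[OX2H][c] describes a hydroxyl oxygen attached to an aromatic carbon (a phenol).
(A) contains a hydroxyl group (-OH), which satisfies every atom and bond constraint.
(B) has a hydroxyl group (-OH) but the -OH is on an aliphatic carbon, not an aromatic c.
(C) has a hydroxyl group (-OH) but the -OH is on an aliphatic carbon, not an aromatic c.
(D) has a hydroxyl group (-OH) but the -OH is on an aliphatic carbon, not an aromatic c.
So the answer is (A).

A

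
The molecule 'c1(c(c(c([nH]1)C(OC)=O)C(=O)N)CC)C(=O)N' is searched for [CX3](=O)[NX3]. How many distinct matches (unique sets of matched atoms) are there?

2

[CX3](=O)[NX3] is the SMARTS for an amide: a carbonyl carbon bonded to a trivalent nitrogen.
The molecule carries 2 separate instances of a primary amide (-C(=O)NH2) meeting every constraint; each maps to a distinct set of atoms, giving 2 matches.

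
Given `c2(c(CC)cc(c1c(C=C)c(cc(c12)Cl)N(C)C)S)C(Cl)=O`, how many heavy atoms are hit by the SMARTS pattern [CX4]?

Check the 22 heavy atoms by environment: 10× c (aromatic, X3) → no; 1× S (X2) → no; 4× C (X4) → match; 3× C (X3) → no; 1× O (X1) → no; 2× Cl (X1) → no; 1× N (X3) → no.
That gives 4 matching atoms.

4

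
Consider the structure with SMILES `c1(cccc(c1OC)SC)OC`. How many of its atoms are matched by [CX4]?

3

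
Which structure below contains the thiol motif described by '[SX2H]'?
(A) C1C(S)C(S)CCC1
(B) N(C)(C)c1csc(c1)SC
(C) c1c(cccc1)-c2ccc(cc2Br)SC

A

[SX2H] describes an aliphatic sulfur with two connections, one being H (a thiol).
(A) contains a thiol (-SH), which satisfies every atom and bond constraint.
(B) has a methylthio ether (-SCH3) but the sulfur has H0 (bonded to two carbons), not H1.
(C) has a methylthio ether (-SCH3) but the sulfur has H0 (bonded to two carbons), not H1.
So the answer is (A).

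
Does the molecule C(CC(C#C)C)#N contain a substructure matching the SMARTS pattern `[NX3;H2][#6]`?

No

The pattern [NX3;H2][#6] describes a trivalent nitrogen with two H attached to carbon — a primary amine.
The closest candidate here is a nitrile (-C#N), but the nitrogen is NX1 (triple-bonded), not NX3 with two H. No other fragment satisfies the full query, so there is no match.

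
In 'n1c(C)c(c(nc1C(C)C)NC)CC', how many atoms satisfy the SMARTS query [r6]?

6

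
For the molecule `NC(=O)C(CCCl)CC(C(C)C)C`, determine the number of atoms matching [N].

1

The query [N] means: uppercase N matches aliphatic (non-aromatic) nitrogen only.
Check the 13 heavy atoms by environment: 10× C → no; 1× Cl → no; 1× O → no; 1× N → match.
That gives 1 matching atom.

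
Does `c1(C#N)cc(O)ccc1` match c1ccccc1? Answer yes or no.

The pattern c1ccccc1 describes six aromatic carbons in a ring — a benzene ring.
The required atom environment is present in the molecule, so the pattern matches.

Yes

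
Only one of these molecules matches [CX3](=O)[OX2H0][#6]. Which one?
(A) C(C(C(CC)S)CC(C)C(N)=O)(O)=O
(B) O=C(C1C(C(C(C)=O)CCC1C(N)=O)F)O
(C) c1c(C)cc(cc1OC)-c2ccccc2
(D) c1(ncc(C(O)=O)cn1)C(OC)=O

[CX3](=O)[OX2H0][#6] describes a carbonyl carbon bonded to an oxygen that is itself bonded to carbon (no H on that O) (an ester).
(A) has a carboxylic acid group (-C(=O)OH) but the singly-bonded O carries H (OX2H1, not H0).
(B) has a primary amide (-C(=O)NH2) but the carbonyl is bonded to N, not to an O-C linkage.
(C) has a methoxy ether (-OCH3) but the ether oxygen is not adjacent to a C=O carbon.
(D) contains a methyl-ester group (-C(=O)OCH3), which satisfies every atom and bond constraint.
So the answer is (D).

D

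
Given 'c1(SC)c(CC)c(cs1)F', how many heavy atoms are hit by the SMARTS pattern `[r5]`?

The query [r5] means: r5 matches atoms in a five-membered ring.
Check the 10 heavy atoms by environment: 1× s (aromatic, in 5-ring) → match; 4× c (aromatic, in 5-ring) → match; 1× S (acyclic) → no; 3× C (acyclic) → no; 1× F (acyclic) → no.
Summing the matching environments: 1 + 4 = 5 matching atoms.

5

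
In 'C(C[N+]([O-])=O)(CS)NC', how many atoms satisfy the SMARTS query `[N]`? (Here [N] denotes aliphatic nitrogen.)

2

The query [N] means: uppercase N matches aliphatic (non-aromatic) nitrogen only.
Check the 9 heavy atoms by environment: 4× C → no; 1× N → match; 1× N (charge +1) → match; 1× O (charge -1) → no; 1× O → no; 1× S → no.
Summing the matching environments: 1 + 1 = 2 matching atoms.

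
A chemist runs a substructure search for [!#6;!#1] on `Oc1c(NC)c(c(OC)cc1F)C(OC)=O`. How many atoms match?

The query [!#6;!#1] means: not carbon and not hydrogen — any heteroatom.
Check the 16 heavy atoms by environment: 6× c (aromatic) → no; 1× N → match; 4× C → no; 4× O → match; 1× F → match.
Summing the matching environments: 1 + 4 + 1 = 6 matching atoms.

6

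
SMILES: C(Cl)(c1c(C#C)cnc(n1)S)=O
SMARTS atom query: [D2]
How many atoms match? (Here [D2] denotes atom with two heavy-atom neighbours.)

Check the 12 heavy atoms by environment: 2× n (aromatic, D2) → match; 3× c (aromatic, D3) → no; 1× c (aromatic, D2) → match; 1× C (D3) → no; 1× O (D1) → no; 1× Cl (D1) → no; 1× C (D2) → match; 1× C (D1) → no; 1× S (D1) → no.
Summing the matching environments: 2 + 1 + 1 = 4 matching atoms.

4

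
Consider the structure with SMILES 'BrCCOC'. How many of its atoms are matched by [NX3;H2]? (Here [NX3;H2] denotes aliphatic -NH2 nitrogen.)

0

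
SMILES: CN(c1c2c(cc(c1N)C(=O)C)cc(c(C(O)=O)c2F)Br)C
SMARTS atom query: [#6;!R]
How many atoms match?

5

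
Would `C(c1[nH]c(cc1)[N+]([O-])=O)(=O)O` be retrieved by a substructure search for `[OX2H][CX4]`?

No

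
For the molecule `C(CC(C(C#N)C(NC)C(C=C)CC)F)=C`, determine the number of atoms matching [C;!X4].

5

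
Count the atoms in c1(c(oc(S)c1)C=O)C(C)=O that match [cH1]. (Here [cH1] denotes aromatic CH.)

1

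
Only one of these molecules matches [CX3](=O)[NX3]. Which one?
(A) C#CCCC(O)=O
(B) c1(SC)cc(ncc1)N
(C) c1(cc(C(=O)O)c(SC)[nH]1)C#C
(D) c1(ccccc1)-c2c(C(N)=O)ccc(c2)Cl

[CX3](=O)[NX3] describes a carbonyl carbon bonded to a trivalent nitrogen (an amide).
(A) has a carboxylic acid group (-C(=O)OH) but the carbonyl is bonded to O, not to an NX3 nitrogen.
(B) has a primary amino group (-NH2) but the -NH2 is not attached to a carbonyl carbon.
(C) has a carboxylic acid group (-C(=O)OH) but the carbonyl is bonded to O, not to an NX3 nitrogen.
(D) contains a primary amide (-C(=O)NH2), which satisfies every atom and bond constraint.
So the answer is (D).

D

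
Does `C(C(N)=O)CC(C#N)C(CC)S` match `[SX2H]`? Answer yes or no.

Yes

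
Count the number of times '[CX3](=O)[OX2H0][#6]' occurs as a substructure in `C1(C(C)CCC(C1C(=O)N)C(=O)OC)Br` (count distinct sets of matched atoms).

1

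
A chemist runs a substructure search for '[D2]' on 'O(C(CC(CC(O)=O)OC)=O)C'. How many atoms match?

4

The query [D2] means: atom with exactly two heavy-atom neighbours.
Check the 12 heavy atoms by environment: 2× C (D2) → match; 3× C (D3) → no; 3× O (D1) → no; 2× O (D2) → match; 2× C (D1) → no.
Summing the matching environments: 2 + 2 = 4 matching atoms.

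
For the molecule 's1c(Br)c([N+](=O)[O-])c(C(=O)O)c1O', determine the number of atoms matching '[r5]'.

The query [r5] means: r5 matches atoms in a five-membered ring.
Check the 13 heavy atoms by environment: 1× s (aromatic, in 5-ring) → match; 4× c (aromatic, in 5-ring) → match; 1× C (acyclic) → no; 4× O (acyclic) → no; 1× N (charge +1, acyclic) → no; 1× O (charge -1, acyclic) → no; 1× Br (acyclic) → no.
Summing the matching environments: 1 + 4 = 5 matching atoms.

5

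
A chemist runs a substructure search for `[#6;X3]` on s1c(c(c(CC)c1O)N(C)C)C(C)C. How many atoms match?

4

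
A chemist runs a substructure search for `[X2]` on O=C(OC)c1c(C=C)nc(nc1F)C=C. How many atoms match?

3

The query [X2] means: any atom with exactly two total connections (bonds + H).
Check the 15 heavy atoms by environment: 2× n (aromatic, X2) → match; 4× c (aromatic, X3) → no; 1× F (X1) → no; 5× C (X3) → no; 1× O (X1) → no; 1× O (X2) → match; 1× C (X4) → no.
Summing the matching environments: 2 + 1 = 3 matching atoms.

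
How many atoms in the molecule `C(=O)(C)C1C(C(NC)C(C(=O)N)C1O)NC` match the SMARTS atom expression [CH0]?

The query [CH0] means: aliphatic carbon with no attached hydrogen.
Check the 16 heavy atoms by environment: 5× C (H1) → no; 2× N (H1) → no; 3× C (H3) → no; 1× O (H1) → no; 2× C (H0) → match; 2× O (H0) → no; 1× N (H2) → no.
That gives 2 matching atoms.

2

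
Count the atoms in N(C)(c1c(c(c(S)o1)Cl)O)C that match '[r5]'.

The query [r5] means: r5 matches atoms in a five-membered ring.
Check the 11 heavy atoms by environment: 1× o (aromatic, in 5-ring) → match; 4× c (aromatic, in 5-ring) → match; 1× O (acyclic) → no; 1× Cl (acyclic) → no; 1× N (acyclic) → no; 2× C (acyclic) → no; 1× S (acyclic) → no.
Summing the matching environments: 1 + 4 = 5 matching atoms.

5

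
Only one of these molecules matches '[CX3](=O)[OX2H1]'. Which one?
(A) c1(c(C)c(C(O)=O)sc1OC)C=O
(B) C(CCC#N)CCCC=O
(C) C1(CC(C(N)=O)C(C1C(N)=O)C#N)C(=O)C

A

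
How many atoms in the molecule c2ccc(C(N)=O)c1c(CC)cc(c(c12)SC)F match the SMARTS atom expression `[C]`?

Check the 18 heavy atoms by environment: 10× c (aromatic) → no; 1× S → no; 4× C → match; 1× O → no; 1× N → no; 1× F → no.
That gives 4 matching atoms.

4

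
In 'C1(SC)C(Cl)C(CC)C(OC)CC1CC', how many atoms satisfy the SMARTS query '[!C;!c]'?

3

The query [!C;!c] means: neither aliphatic nor aromatic carbon — same as [!#6].
Check the 15 heavy atoms by environment: 12× C → no; 1× Cl → match; 1× O → match; 1× S → match.
Summing the matching environments: 1 + 1 + 1 = 3 matching atoms.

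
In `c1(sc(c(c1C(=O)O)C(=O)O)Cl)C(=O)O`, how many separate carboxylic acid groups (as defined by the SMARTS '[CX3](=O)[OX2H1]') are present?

3

[CX3](=O)[OX2H1] is the SMARTS for a carboxylic acid: an sp2 carbon double-bonded to O and single-bonded to an -OH oxygen.
The molecule carries 3 separate instances of a carboxylic acid group (-C(=O)OH) meeting every constraint; each maps to a distinct set of atoms, giving 3 matches.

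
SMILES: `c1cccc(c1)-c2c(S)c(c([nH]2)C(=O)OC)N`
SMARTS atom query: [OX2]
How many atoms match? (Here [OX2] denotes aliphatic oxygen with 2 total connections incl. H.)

The query [OX2] means: aliphatic oxygen with two total connections — ether, hydroxyl, or ester single-bond O.
Check the 17 heavy atoms by environment: 1× n (aromatic, X3) → no; 10× c (aromatic, X3) → no; 1× C (X3) → no; 1× O (X1) → no; 1× O (X2) → match; 1× C (X4) → no; 1× S (X2) → no; 1× N (X3) → no.
That gives 1 matching atom.

1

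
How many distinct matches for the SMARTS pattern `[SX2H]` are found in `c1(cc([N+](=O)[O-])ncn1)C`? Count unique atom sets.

[SX2H] is the SMARTS for a thiol: an aliphatic sulfur with two connections, one being H.
No fragment in the molecule satisfies every constraint, giving 0 matches.

0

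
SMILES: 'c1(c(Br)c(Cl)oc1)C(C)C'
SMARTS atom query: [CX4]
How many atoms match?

The query [CX4] means: C with X4: aliphatic carbon with exactly 4 total connections (bonds + H).
Check the 10 heavy atoms by environment: 1× o (aromatic, X2) → no; 4× c (aromatic, X3) → no; 1× Cl (X1) → no; 1× Br (X1) → no; 3× C (X4) → match.
That gives 3 matching atoms.

3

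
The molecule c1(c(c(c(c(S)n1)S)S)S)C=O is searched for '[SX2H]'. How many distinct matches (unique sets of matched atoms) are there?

4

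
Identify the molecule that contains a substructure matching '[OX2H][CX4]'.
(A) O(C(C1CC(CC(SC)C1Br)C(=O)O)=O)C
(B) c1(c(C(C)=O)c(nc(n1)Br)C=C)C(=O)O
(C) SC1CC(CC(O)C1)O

C

[OX2H][CX4] describes a hydroxyl oxygen bound to an sp3 (X4) carbon (an aliphatic alcohol).
(A) has a carboxylic acid group (-C(=O)OH) but the -OH is on a CX3 carbonyl carbon, not a CX4 carbon.
(B) has a carboxylic acid group (-C(=O)OH) but the -OH is on a CX3 carbonyl carbon, not a CX4 carbon.
(C) contains a hydroxyl group (-OH), which satisfies every atom and bond constraint.
So the answer is (C).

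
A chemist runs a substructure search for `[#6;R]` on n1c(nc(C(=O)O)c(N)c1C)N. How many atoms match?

4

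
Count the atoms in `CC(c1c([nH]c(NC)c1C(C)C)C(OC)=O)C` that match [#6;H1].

2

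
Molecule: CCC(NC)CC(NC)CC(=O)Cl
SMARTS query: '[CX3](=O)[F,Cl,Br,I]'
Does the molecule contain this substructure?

The pattern [CX3](=O)[F,Cl,Br,I] describes a carbonyl carbon bonded to a halogen — an acyl halide.
The molecule carries an acyl chloride (-C(=O)Cl), whose atoms satisfy every constraint of the query, so the pattern matches.

Yes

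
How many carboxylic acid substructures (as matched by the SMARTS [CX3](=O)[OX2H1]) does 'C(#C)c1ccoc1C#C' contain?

[CX3](=O)[OX2H1] is the SMARTS for a carboxylic acid: an sp2 carbon double-bonded to O and single-bonded to an -OH oxygen.
No fragment in the molecule satisfies every constraint, giving 0 matches.

0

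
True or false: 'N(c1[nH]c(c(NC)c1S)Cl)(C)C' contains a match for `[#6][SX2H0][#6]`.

False

The pattern [#6][SX2H0][#6] describes an aliphatic sulfur bridging two carbons with no H on the sulfur — a thioether.
The closest candidate here is a thiol (-SH), but the sulfur has H1, not H0 bridging two carbons. No other fragment satisfies the full query, so there is no match.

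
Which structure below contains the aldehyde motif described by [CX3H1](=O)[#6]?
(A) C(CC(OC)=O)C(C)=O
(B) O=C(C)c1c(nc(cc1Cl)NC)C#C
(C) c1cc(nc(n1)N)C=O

C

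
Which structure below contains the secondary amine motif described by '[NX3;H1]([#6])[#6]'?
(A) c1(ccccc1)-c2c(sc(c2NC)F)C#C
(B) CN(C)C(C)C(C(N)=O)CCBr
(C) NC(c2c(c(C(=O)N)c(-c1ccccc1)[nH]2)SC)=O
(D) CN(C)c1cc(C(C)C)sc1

A

[NX3;H1]([#6])[#6] describes a trivalent nitrogen with one H, bonded to two carbons (a secondary amine).
(A) contains an N-methylamino group (-NHCH3), which satisfies every atom and bond constraint.
(B) has a primary amide (-C(=O)NH2) but the -C(=O)NH2 nitrogen has H2, not H1.
(C) has a primary amide (-C(=O)NH2) but the -C(=O)NH2 nitrogen has H2, not H1.
(D) has a dimethylamino group (-N(CH3)2) but the nitrogen has H0, not H1.
So the answer is (A).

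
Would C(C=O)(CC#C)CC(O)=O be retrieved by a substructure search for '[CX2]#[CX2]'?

Yes

The pattern [CX2]#[CX2] describes a carbon-carbon triple bond — an alkyne.
The molecule carries an ethynyl group (-C#CH), whose atoms satisfy every constraint of the query, so the pattern matches.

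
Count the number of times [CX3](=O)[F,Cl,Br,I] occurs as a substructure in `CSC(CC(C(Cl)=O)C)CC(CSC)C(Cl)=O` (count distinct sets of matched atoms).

2

[CX3](=O)[F,Cl,Br,I] is the SMARTS for an acyl halide: a carbonyl carbon bonded to a halogen.
The molecule carries 2 separate instances of an acyl chloride (-C(=O)Cl) meeting every constraint; each maps to a distinct set of atoms, giving 2 matches.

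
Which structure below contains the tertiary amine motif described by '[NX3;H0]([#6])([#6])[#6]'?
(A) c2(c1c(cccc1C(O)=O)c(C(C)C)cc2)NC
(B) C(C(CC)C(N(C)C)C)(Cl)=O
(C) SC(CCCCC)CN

B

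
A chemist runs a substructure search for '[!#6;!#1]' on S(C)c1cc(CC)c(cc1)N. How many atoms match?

2

The query [!#6;!#1] means: not carbon and not hydrogen — any heteroatom.
Check the 11 heavy atoms by environment: 6× c (aromatic) → no; 1× S → match; 3× C → no; 1× N → match.
Summing the matching environments: 1 + 1 = 2 matching atoms.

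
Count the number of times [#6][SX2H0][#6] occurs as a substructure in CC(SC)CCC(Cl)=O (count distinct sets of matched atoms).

1

[#6][SX2H0][#6] is the SMARTS for a thioether: an aliphatic sulfur bridging two carbons with no H on the sulfur.
Exactly one fragment in the molecule meets all constraints, giving 1 match.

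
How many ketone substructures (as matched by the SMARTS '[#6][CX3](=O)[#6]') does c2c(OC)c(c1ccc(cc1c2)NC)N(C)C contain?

[#6][CX3](=O)[#6] is the SMARTS for a ketone: a carbonyl carbon (no H) flanked by two carbons.
No fragment in the molecule satisfies every constraint, giving 0 matches.

0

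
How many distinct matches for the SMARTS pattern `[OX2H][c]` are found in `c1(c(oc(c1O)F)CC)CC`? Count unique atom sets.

1

[OX2H][c] is the SMARTS for a phenol: a hydroxyl oxygen attached to an aromatic carbon.
Exactly one fragment in the molecule meets all constraints, giving 1 match.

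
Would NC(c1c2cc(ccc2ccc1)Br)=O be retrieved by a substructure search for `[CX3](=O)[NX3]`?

Yes

The pattern [CX3](=O)[NX3] describes a carbonyl carbon bonded to a trivalent nitrogen — an amide.
The molecule carries a primary amide (-C(=O)NH2), whose atoms satisfy every constraint of the query, so the pattern matches.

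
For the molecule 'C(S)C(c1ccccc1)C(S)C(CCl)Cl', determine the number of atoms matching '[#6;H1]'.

8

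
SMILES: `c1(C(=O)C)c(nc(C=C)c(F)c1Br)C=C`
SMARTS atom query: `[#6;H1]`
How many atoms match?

2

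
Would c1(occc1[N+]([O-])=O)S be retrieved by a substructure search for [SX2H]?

Yes

The pattern [SX2H] describes an aliphatic sulfur with two connections, one being H — a thiol.
The molecule carries a thiol (-SH), whose atoms satisfy every constraint of the query, so the pattern matches.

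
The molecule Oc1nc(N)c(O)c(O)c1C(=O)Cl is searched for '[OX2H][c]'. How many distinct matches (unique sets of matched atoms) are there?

[OX2H][c] is the SMARTS for a phenol: a hydroxyl oxygen attached to an aromatic carbon.
The molecule carries 3 separate instances of a hydroxyl group (-OH) meeting every constraint; each maps to a distinct set of atoms, giving 3 matches.

3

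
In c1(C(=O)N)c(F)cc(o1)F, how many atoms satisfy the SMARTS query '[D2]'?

2

Check the 10 heavy atoms by environment: 1× o (aromatic, D2) → match; 3× c (aromatic, D3) → no; 1× c (aromatic, D2) → match; 1× C (D3) → no; 1× O (D1) → no; 1× N (D1) → no; 2× F (D1) → no.
Summing the matching environments: 1 + 1 = 2 matching atoms.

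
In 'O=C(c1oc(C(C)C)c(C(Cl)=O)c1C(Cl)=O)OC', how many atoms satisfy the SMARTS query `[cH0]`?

4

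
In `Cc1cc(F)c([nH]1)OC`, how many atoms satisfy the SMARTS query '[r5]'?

5

The query [r5] means: r5 matches atoms in a five-membered ring.
Check the 9 heavy atoms by environment: 1× n (aromatic, in 5-ring) → match; 4× c (aromatic, in 5-ring) → match; 1× O (acyclic) → no; 2× C (acyclic) → no; 1× F (acyclic) → no.
Summing the matching environments: 1 + 4 = 5 matching atoms.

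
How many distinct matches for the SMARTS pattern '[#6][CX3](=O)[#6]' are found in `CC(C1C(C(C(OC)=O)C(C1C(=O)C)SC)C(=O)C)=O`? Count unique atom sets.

[#6][CX3](=O)[#6] is the SMARTS for a ketone: a carbonyl carbon (no H) flanked by two carbons.
The molecule carries 3 separate instances of an acetyl/ketone group (-C(=O)CH3) meeting every constraint; each maps to a distinct set of atoms, giving 3 matches.

3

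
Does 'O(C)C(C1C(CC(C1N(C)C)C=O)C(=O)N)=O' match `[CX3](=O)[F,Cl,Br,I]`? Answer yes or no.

No

The pattern [CX3](=O)[F,Cl,Br,I] describes a carbonyl carbon bonded to a halogen — an acyl halide.
The closest candidate here is a methyl-ester group (-C(=O)OCH3), but the carbonyl is bonded to -O-C, not to a halogen. No other fragment satisfies the full query, so there is no match.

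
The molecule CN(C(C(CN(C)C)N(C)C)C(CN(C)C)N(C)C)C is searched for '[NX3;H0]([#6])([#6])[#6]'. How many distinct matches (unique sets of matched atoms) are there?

5

[NX3;H0]([#6])([#6])[#6] is the SMARTS for a tertiary amine: a trivalent nitrogen with no H, bonded to three carbons.
The molecule carries 5 separate instances of a dimethylamino group (-N(CH3)2) meeting every constraint; each maps to a distinct set of atoms, giving 5 matches.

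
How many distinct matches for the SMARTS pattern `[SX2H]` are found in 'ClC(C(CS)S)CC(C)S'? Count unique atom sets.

[SX2H] is the SMARTS for a thiol: an aliphatic sulfur with two connections, one being H.
The molecule carries 3 separate instances of a thiol (-SH) meeting every constraint; each maps to a distinct set of atoms, giving 3 matches.

3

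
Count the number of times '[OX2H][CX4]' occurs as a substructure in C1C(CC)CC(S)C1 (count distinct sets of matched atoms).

0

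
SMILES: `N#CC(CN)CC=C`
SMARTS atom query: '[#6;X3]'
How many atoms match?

Check the 8 heavy atoms by environment: 3× C (X4) → no; 1× N (X3) → no; 1× C (X2) → no; 1× N (X1) → no; 2× C (X3) → match.
That gives 2 matching atoms.

2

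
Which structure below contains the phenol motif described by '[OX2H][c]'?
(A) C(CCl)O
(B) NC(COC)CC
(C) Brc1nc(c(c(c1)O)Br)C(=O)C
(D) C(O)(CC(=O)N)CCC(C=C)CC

C

[OX2H][c] describes a hydroxyl oxygen attached to an aromatic carbon (a phenol).
(A) has a hydroxyl group (-OH) but the -OH is on an aliphatic carbon, not an aromatic c.
(B) has a methoxy ether (-OCH3) but the oxygen has H0, not H1.
(C) contains a hydroxyl group (-OH), which satisfies every atom and bond constraint.
(D) has a hydroxyl group (-OH) but the -OH is on an aliphatic carbon, not an aromatic c.
So the answer is (C).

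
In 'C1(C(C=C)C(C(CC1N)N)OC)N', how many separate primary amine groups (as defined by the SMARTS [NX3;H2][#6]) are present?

[NX3;H2][#6] is the SMARTS for a primary amine: a trivalent nitrogen with two H attached to carbon.
The molecule carries 3 separate instances of a primary amino group (-NH2) meeting every constraint; each maps to a distinct set of atoms, giving 3 matches.

3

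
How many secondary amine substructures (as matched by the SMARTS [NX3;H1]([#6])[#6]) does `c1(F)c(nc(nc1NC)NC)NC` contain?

[NX3;H1]([#6])[#6] is the SMARTS for a secondary amine: a trivalent nitrogen with one H, bonded to two carbons.
The molecule carries 3 separate instances of an N-methylamino group (-NHCH3) meeting every constraint; each maps to a distinct set of atoms, giving 3 matches.

3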